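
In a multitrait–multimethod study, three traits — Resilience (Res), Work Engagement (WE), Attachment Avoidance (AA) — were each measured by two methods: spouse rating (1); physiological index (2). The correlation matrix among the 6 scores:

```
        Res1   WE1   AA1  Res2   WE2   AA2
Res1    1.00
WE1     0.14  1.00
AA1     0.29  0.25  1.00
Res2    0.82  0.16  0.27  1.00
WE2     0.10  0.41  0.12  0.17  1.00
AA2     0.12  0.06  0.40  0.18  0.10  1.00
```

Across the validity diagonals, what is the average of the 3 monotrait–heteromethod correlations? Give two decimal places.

0.54

Convergent values: 0.82, 0.41, 0.40; mean = 1.63/3 = 0.54.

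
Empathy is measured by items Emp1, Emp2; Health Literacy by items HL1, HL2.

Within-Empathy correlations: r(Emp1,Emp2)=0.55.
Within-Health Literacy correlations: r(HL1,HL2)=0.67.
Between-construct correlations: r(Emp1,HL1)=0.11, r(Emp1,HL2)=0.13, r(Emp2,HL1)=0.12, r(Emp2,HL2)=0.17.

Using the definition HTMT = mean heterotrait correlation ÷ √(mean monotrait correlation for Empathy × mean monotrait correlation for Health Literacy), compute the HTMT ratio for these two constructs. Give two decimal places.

0.22

Between-construct mean = 0.53/4 = 0.1325.
Mean within-Emp = 0.55/1 = 0.5500; mean within-HL = 0.67/1 = 0.6700.
Geometric mean = √(0.5500 × 0.6700) = 0.6070.
HTMT = 0.1325 / 0.6070 = 0.22.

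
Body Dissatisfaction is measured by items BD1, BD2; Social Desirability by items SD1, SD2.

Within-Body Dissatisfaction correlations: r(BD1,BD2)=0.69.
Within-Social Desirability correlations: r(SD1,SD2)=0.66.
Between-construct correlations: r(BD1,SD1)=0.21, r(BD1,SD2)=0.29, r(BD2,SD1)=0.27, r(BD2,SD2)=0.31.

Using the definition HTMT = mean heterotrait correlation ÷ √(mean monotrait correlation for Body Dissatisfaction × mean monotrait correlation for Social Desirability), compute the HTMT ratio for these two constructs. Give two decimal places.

Mean heterotrait r = 1.08/4 = 0.2700.
Mean within-BD = 0.69/1 = 0.6900; mean within-SD = 0.66/1 = 0.6600.
Geometric mean = √(0.6900 × 0.6600) = 0.6748.
HTMT = 0.2700 / 0.6748 = 0.40.

0.40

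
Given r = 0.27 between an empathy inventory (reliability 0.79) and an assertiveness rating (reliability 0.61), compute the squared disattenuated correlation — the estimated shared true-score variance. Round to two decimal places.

0.15

Disattenuated r = 0.27 / √(0.79 × 0.61) = 0.27 / 0.6942 = 0.3889.
Shared true-score variance = 0.3889² = 0.1512 ≈ 0.15.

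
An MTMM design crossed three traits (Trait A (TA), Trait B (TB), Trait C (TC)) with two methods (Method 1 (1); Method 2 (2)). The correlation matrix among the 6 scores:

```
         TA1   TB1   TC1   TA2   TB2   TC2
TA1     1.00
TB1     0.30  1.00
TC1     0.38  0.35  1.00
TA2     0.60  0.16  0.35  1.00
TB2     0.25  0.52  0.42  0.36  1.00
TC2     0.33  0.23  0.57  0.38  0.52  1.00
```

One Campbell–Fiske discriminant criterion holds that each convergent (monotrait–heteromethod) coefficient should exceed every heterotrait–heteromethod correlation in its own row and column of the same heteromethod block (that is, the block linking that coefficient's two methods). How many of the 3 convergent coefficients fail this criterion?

Each convergent coefficient versus the relevant comparison correlations:
TA (methods 1·2): 0.60 vs {0.25, 0.16, 0.33, 0.35} → pass.
TB (methods 1·2): 0.52 vs {0.16, 0.25, 0.23, 0.42} → pass.
TC (methods 1·2): 0.57 vs {0.35, 0.33, 0.42, 0.23} → pass.
0 of 3 fail.

0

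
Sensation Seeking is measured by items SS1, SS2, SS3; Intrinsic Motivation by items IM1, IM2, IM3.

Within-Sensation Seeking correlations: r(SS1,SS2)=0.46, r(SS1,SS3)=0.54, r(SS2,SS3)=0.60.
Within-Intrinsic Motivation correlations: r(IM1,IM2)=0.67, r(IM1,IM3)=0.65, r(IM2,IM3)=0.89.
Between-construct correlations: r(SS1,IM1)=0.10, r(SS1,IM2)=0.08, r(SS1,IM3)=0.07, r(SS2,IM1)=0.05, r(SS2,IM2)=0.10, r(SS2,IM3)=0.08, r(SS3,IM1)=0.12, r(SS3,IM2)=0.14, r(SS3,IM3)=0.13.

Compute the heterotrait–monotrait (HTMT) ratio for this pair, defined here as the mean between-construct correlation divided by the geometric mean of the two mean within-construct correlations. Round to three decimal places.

Between-construct mean = 0.87/9 = 0.0967.
Mean within-SS = 1.60/3 = 0.5333; mean within-IM = 2.21/3 = 0.7367.
Geometric mean = √(0.5333 × 0.7367) = 0.6268.
HTMT = 0.0967 / 0.6268 = 0.154.

0.154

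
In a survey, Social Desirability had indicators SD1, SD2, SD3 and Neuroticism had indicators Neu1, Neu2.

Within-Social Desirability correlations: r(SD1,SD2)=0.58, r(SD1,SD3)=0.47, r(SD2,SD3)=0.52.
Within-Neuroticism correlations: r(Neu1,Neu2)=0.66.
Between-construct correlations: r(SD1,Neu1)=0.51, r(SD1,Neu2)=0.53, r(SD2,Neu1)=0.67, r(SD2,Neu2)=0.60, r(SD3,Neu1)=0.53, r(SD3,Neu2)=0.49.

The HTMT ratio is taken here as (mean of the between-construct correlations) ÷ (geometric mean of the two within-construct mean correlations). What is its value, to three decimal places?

Between-construct mean = 3.33/6 = 0.5550.
Mean within-SD = 1.57/3 = 0.5233; mean within-Neu = 0.66/1 = 0.6600.
Geometric mean = √(0.5233 × 0.6600) = 0.5877.
HTMT = 0.5550 / 0.5877 = 0.944.

0.944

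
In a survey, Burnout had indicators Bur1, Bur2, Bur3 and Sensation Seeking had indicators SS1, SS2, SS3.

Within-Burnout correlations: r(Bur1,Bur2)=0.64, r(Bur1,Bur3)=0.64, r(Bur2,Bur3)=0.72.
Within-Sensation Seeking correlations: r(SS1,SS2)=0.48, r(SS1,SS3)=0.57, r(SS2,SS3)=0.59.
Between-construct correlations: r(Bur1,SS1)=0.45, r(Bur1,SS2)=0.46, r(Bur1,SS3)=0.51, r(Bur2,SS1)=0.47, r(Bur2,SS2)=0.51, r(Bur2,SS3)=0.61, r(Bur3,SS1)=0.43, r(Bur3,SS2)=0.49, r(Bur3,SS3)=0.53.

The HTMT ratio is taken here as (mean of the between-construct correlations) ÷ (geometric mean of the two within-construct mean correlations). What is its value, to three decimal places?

Mean between = 4.46/9 = 0.4956.
Mean within-Bur = 2.00/3 = 0.6667; mean within-SS = 1.64/3 = 0.5467.
Geometric mean = √(0.6667 × 0.5467) = 0.6037.
HTMT = 0.4956 / 0.6037 = 0.821.

0.821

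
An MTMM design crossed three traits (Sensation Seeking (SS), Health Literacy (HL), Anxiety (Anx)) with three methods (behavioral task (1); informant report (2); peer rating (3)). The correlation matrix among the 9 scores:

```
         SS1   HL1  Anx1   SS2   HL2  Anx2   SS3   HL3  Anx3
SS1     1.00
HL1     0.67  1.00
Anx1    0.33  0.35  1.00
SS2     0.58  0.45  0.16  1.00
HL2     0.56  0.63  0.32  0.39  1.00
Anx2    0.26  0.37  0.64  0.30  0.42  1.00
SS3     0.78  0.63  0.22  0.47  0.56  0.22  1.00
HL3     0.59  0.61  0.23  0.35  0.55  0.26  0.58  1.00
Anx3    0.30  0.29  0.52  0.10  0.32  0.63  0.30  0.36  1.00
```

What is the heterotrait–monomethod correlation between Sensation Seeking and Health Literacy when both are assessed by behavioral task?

Different traits, same method: r(SS1, HL1) = 0.67.

0.67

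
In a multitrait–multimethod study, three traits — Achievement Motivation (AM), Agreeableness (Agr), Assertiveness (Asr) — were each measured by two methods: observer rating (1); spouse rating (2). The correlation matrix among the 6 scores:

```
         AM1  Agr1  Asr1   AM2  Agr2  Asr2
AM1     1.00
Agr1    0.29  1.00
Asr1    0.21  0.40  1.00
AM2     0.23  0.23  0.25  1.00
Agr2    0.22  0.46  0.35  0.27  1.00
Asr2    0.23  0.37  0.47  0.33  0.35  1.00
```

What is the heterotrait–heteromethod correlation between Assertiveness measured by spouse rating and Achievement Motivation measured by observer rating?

0.23

Different traits and methods: r(Asr2, AM1) = 0.23.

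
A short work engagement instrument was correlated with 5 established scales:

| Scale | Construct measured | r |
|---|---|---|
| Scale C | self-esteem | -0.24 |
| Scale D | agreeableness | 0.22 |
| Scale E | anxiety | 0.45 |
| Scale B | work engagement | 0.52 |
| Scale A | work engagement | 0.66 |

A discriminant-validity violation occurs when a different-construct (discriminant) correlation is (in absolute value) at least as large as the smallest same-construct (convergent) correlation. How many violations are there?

Convergent (same construct = work engagement): Scale B, Scale A.
Smallest convergent = 0.52. Discriminant |r|: 0.24, 0.22, 0.45; count ≥ 0.52 → 0.

0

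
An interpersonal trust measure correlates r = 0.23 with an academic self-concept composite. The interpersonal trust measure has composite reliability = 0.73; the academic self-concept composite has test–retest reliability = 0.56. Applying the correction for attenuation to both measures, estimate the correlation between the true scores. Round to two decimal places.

r_true = r_obs / √(r_xx · r_yy) = 0.23 / √(0.73 × 0.56) = 0.23 / √0.4088 = 0.23 / 0.6394 ≈ 0.36.

0.36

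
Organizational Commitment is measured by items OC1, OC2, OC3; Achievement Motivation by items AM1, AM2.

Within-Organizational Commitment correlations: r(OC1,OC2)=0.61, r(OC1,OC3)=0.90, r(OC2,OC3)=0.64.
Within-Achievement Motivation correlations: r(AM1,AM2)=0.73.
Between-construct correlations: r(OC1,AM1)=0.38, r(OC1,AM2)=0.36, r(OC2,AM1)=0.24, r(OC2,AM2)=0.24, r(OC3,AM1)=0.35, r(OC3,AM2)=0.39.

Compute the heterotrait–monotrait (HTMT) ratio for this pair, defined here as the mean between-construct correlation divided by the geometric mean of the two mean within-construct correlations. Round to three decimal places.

0.452

Between-construct mean = 1.96/6 = 0.3267.
Mean within-OC = 2.15/3 = 0.7167; mean within-AM = 0.73/1 = 0.7300.
Geometric mean = √(0.7167 × 0.7300) = 0.7233.
HTMT = 0.3267 / 0.7233 = 0.452.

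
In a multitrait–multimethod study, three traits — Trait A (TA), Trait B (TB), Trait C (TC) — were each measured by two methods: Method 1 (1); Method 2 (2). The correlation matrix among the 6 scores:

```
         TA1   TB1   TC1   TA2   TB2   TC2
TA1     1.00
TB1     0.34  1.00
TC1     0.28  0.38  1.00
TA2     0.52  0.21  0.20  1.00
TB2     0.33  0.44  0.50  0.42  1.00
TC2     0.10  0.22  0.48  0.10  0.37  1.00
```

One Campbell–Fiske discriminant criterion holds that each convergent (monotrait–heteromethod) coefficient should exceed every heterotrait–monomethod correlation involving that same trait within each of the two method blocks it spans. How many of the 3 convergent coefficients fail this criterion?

0

Checking each validity diagonal entry against its comparison values:
TA (methods 1·2): 0.52 vs {0.34, 0.42, 0.28, 0.10} → pass.
TB (methods 1·2): 0.44 vs {0.34, 0.42, 0.38, 0.37} → pass.
TC (methods 1·2): 0.48 vs {0.28, 0.10, 0.38, 0.37} → pass.
0 of 3 fail.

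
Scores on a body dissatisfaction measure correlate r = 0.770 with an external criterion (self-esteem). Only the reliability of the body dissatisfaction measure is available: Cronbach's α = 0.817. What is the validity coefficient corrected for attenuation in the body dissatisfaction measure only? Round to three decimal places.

0.852

Single correction: r_c = r_obs / √r_xx = 0.770 / √0.817 = 0.770 / 0.9039 ≈ 0.852.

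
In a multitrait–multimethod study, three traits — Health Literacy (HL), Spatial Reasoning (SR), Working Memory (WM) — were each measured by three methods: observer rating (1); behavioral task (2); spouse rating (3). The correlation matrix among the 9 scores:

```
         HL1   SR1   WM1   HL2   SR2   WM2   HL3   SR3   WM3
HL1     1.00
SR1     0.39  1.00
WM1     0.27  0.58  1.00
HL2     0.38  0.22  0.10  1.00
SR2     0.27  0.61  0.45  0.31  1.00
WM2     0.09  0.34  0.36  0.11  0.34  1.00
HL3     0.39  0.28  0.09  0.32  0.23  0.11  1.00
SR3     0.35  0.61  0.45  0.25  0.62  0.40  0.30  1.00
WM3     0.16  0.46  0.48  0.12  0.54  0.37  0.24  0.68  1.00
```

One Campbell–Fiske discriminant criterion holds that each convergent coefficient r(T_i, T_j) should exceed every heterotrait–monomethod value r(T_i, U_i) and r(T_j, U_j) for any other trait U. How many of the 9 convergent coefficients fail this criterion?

7

Checking each validity diagonal entry against its comparison values:
HL (methods 1·2): 0.38 vs {0.39, 0.31, 0.27, 0.11} → fail.
HL (methods 1·3): 0.39 vs {0.39, 0.30, 0.27, 0.24} → fail.
HL (methods 2·3): 0.32 vs {0.31, 0.30, 0.11, 0.24} → pass.
SR (methods 1·2): 0.61 vs {0.39, 0.31, 0.58, 0.34} → pass.
SR (methods 1·3): 0.61 vs {0.39, 0.30, 0.58, 0.68} → fail.
SR (methods 2·3): 0.62 vs {0.31, 0.30, 0.34, 0.68} → fail.
WM (methods 1·2): 0.36 vs {0.27, 0.11, 0.58, 0.34} → fail.
WM (methods 1·3): 0.48 vs {0.27, 0.24, 0.58, 0.68} → fail.
WM (methods 2·3): 0.37 vs {0.11, 0.24, 0.34, 0.68} → fail.
7 of 9 fail.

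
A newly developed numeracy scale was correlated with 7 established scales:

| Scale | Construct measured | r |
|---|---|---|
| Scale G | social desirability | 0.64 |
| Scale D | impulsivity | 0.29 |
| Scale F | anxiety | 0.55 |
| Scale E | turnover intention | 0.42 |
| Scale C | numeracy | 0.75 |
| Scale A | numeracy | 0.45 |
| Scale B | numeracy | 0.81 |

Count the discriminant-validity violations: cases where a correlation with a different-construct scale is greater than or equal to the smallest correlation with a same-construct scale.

Convergent (same construct = numeracy): Scale C, Scale A, Scale B.
Smallest convergent = 0.45. Discriminant values: 0.64, 0.29, 0.55, 0.42; count ≥ 0.45 → 2.

2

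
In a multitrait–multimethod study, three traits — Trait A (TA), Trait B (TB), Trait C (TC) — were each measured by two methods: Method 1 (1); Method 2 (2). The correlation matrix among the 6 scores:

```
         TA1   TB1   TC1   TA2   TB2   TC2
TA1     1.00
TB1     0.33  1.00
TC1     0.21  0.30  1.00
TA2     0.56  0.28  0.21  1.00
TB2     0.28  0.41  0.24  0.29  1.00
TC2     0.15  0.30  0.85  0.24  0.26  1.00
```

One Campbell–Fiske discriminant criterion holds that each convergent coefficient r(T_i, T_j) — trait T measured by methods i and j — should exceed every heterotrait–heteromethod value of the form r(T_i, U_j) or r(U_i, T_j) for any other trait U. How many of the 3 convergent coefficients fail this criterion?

0

Convergent coefficients and their comparison sets:
TA (methods 1·2): 0.56 vs {0.28, 0.28, 0.15, 0.21} → pass.
TB (methods 1·2): 0.41 vs {0.28, 0.28, 0.30, 0.24} → pass.
TC (methods 1·2): 0.85 vs {0.21, 0.15, 0.24, 0.30} → pass.
0 of 3 fail.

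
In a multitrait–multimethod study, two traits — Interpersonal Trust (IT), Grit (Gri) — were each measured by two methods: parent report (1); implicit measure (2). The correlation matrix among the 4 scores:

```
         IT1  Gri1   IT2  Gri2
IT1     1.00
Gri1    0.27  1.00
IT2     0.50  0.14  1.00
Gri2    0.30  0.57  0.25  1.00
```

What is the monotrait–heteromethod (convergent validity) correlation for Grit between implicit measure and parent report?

Same trait (Gri), different methods: r(Gri2, Gri1) = 0.57.

0.57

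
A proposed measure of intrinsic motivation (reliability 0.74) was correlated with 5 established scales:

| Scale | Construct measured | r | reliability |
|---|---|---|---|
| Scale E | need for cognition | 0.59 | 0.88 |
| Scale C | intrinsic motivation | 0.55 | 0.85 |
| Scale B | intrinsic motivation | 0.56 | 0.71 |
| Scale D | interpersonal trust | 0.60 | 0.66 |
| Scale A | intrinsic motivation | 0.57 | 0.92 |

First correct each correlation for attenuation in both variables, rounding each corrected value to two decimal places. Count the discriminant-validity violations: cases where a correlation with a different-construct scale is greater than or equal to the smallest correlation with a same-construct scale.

2

Disattenuated r (r / √(r_scale · r_new)):
  Scale E (disc): 0.59 / √(0.88·0.74) = 0.73
  Scale C (conv): 0.55 / √(0.85·0.74) = 0.69
  Scale B (conv): 0.56 / √(0.71·0.74) = 0.77
  Scale D (disc): 0.60 / √(0.66·0.74) = 0.86
  Scale A (conv): 0.57 / √(0.92·0.74) = 0.69
Smallest convergent = 0.69. Discriminant values: 0.73, 0.86; count ≥ 0.69 → 2.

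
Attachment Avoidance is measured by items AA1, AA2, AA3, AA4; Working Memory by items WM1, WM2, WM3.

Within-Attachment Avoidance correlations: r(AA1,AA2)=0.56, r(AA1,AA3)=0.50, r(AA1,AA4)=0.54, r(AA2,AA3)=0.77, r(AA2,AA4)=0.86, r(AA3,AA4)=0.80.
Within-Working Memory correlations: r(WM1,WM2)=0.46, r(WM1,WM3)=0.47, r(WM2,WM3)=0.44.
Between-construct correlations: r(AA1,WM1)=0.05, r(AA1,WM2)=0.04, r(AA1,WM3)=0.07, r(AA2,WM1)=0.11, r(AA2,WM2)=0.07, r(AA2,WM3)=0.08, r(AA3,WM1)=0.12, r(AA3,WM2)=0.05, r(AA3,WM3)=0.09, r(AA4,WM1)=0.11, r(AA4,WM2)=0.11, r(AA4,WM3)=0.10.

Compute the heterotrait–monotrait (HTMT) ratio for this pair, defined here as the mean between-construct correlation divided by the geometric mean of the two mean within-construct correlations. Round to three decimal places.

0.150

Mean between = 1.00/12 = 0.0833.
Mean within-AA = 4.03/6 = 0.6717; mean within-WM = 1.37/3 = 0.4567.
Geometric mean = √(0.6717 × 0.4567) = 0.5539.
HTMT = 0.0833 / 0.5539 = 0.150.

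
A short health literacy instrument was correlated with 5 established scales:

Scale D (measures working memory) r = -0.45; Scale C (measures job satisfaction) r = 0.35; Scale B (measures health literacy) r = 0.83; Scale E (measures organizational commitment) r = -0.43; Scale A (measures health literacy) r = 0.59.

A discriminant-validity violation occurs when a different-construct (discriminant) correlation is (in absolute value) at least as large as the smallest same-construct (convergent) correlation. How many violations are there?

0

Convergent (same construct = health literacy): Scale B, Scale A.
Smallest convergent = 0.59. Discriminant |r|: 0.45, 0.35, 0.43; count ≥ 0.59 → 0.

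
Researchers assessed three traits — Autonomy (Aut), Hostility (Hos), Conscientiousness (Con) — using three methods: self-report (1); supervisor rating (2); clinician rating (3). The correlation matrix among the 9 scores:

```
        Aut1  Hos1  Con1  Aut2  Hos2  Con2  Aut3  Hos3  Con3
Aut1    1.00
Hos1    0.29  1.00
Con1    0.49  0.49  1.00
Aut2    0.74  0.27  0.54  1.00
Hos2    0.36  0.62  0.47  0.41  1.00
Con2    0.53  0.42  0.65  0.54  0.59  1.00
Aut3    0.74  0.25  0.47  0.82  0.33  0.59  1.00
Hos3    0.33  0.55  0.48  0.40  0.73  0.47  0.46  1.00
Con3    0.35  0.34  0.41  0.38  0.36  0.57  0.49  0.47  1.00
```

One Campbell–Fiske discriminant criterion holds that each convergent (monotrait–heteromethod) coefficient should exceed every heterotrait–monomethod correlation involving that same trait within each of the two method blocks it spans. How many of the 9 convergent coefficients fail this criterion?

Convergent coefficients and their comparison sets:
Aut (methods 1·2): 0.74 vs {0.29, 0.41, 0.49, 0.54} → pass.
Aut (methods 1·3): 0.74 vs {0.29, 0.46, 0.49, 0.49} → pass.
Aut (methods 2·3): 0.82 vs {0.41, 0.46, 0.54, 0.49} → pass.
Hos (methods 1·2): 0.62 vs {0.29, 0.41, 0.49, 0.59} → pass.
Hos (methods 1·3): 0.55 vs {0.29, 0.46, 0.49, 0.47} → pass.
Hos (methods 2·3): 0.73 vs {0.41, 0.46, 0.59, 0.47} → pass.
Con (methods 1·2): 0.65 vs {0.49, 0.54, 0.49, 0.59} → pass.
Con (methods 1·3): 0.41 vs {0.49, 0.49, 0.49, 0.47} → fail.
Con (methods 2·3): 0.57 vs {0.54, 0.49, 0.59, 0.47} → fail.
2 of 9 fail.

2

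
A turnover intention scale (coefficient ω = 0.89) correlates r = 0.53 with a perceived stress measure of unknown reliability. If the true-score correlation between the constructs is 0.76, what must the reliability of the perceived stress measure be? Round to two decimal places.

0.55

r_true = r_obs / √(r_xx · r_yy) ⇒ 0.76 = 0.53 / √(0.89 · r_yy).
√(0.89 · r_yy) = 0.53 / 0.76 = 0.6974; 0.89 · r_yy = 0.4864; r_yy = 0.4864 / 0.89 ≈ 0.55.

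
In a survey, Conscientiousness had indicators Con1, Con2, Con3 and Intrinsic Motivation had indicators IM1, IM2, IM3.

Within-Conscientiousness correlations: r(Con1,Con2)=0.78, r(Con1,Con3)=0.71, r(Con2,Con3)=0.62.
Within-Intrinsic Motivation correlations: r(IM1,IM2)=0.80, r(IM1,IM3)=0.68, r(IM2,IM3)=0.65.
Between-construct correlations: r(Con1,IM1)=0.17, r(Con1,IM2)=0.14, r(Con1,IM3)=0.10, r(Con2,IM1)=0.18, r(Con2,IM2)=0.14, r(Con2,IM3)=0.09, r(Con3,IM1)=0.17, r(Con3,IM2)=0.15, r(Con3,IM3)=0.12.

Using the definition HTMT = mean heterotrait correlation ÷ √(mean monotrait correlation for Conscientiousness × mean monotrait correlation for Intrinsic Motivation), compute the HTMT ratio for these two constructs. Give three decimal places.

Between-construct mean = 1.26/9 = 0.1400.
Mean within-Con = 2.11/3 = 0.7033; mean within-IM = 2.13/3 = 0.7100.
Geometric mean = √(0.7033 × 0.7100) = 0.7066.
HTMT = 0.1400 / 0.7066 = 0.198.

0.198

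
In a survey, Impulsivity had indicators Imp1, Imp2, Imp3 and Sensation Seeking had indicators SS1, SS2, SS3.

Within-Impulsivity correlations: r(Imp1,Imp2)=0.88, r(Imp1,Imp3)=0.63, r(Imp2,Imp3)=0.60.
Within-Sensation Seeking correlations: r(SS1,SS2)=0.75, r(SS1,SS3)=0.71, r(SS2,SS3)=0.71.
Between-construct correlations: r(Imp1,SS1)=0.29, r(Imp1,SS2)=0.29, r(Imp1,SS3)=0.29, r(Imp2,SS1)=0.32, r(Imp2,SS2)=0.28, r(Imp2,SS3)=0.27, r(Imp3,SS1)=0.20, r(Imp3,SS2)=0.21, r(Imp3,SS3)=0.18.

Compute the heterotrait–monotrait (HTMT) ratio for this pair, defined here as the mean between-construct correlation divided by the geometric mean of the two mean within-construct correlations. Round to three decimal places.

Between-construct mean = 2.33/9 = 0.2589.
Mean within-Imp = 2.11/3 = 0.7033; mean within-SS = 2.17/3 = 0.7233.
Geometric mean = √(0.7033 × 0.7233) = 0.7132.
HTMT = 0.2589 / 0.7132 = 0.363.

0.363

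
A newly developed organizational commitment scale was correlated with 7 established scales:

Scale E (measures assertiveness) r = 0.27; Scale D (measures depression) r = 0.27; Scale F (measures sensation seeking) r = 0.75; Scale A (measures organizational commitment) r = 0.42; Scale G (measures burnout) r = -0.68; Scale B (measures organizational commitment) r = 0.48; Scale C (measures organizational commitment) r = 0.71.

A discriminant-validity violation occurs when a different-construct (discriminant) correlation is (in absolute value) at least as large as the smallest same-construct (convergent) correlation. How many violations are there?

2

Convergent (same construct = organizational commitment): Scale A, Scale B, Scale C.
Smallest convergent = 0.42. Discriminant |r|: 0.27, 0.27, 0.75, 0.68; count ≥ 0.42 → 2.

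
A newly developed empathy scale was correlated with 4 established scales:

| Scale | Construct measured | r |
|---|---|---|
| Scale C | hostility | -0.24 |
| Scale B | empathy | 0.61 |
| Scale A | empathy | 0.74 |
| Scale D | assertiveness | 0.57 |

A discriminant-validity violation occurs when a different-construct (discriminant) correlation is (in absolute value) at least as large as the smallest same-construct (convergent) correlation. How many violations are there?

Convergent (same construct = empathy): Scale B, Scale A.
Smallest convergent = 0.61. Discriminant |r|: 0.24, 0.57; count ≥ 0.61 → 0.

0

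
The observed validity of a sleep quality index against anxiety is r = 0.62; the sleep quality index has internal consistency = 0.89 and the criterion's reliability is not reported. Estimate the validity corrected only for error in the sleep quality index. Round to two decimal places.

0.66

Single correction: r_c = r_obs / √r_xx = 0.62 / √0.89 = 0.62 / 0.9434 ≈ 0.66.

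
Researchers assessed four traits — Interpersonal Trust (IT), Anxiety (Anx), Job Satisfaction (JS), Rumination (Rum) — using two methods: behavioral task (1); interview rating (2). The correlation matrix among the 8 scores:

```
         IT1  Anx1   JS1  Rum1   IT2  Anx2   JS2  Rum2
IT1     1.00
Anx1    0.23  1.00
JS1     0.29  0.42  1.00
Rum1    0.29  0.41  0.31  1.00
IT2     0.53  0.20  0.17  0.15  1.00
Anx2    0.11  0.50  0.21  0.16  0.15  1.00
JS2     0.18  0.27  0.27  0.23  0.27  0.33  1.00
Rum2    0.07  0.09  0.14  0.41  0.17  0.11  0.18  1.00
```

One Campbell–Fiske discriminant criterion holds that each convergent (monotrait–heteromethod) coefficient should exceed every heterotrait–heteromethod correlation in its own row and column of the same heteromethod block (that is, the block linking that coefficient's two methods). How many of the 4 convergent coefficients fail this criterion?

Checking each validity diagonal entry against its comparison values:
IT (methods 1·2): 0.53 vs {0.11, 0.20, 0.18, 0.17, 0.07, 0.15} → pass.
Anx (methods 1·2): 0.50 vs {0.20, 0.11, 0.27, 0.21, 0.09, 0.16} → pass.
JS (methods 1·2): 0.27 vs {0.17, 0.18, 0.21, 0.27, 0.14, 0.23} → fail.
Rum (methods 1·2): 0.41 vs {0.15, 0.07, 0.16, 0.09, 0.23, 0.14} → pass.
1 of 4 fail.

1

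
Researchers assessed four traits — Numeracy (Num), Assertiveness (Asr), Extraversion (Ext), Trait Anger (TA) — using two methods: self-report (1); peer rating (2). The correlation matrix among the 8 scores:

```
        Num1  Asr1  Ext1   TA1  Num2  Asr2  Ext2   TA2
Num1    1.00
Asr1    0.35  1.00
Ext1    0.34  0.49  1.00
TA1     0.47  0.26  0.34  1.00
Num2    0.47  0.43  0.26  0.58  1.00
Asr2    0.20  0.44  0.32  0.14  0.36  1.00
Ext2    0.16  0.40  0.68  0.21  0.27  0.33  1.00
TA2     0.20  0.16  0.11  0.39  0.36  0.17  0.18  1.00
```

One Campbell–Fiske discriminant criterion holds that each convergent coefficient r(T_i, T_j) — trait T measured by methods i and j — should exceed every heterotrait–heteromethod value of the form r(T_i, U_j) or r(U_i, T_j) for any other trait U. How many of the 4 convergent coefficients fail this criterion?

Checking each validity diagonal entry against its comparison values:
Num (methods 1·2): 0.47 vs {0.20, 0.43, 0.16, 0.26, 0.20, 0.58} → fail.
Asr (methods 1·2): 0.44 vs {0.43, 0.20, 0.40, 0.32, 0.16, 0.14} → pass.
Ext (methods 1·2): 0.68 vs {0.26, 0.16, 0.32, 0.40, 0.11, 0.21} → pass.
TA (methods 1·2): 0.39 vs {0.58, 0.20, 0.14, 0.16, 0.21, 0.11} → fail.
2 of 4 fail.

2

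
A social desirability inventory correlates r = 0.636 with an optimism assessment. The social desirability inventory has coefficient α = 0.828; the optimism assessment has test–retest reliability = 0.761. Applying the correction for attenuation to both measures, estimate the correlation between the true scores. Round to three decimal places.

r_true = r_obs / √(r_xx · r_yy) = 0.636 / √(0.828 × 0.761) = 0.636 / √0.630108 = 0.636 / 0.7938 ≈ 0.801.

0.801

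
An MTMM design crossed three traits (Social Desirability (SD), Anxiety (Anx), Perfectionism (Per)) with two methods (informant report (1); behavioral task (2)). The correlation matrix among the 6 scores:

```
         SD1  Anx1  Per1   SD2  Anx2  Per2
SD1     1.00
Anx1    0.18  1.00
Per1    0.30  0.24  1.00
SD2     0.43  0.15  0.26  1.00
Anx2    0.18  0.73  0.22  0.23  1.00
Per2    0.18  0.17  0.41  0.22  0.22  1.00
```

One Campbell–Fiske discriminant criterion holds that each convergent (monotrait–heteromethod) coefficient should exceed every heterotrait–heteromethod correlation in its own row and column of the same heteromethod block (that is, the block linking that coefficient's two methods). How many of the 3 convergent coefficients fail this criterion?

Each convergent coefficient versus the relevant comparison correlations:
SD (methods 1·2): 0.43 vs {0.18, 0.15, 0.18, 0.26} → pass.
Anx (methods 1·2): 0.73 vs {0.15, 0.18, 0.17, 0.22} → pass.
Per (methods 1·2): 0.41 vs {0.26, 0.18, 0.22, 0.17} → pass.
0 of 3 fail.

0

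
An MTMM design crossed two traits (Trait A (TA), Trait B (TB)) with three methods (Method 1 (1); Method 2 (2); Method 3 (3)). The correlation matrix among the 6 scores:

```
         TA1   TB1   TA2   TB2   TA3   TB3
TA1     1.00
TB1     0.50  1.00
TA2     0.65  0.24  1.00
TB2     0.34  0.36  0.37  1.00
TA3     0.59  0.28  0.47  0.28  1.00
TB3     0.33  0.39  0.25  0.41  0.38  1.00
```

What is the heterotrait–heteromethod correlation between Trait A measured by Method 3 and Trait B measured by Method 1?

Different traits and methods: r(TA3, TB1) = 0.28.

0.28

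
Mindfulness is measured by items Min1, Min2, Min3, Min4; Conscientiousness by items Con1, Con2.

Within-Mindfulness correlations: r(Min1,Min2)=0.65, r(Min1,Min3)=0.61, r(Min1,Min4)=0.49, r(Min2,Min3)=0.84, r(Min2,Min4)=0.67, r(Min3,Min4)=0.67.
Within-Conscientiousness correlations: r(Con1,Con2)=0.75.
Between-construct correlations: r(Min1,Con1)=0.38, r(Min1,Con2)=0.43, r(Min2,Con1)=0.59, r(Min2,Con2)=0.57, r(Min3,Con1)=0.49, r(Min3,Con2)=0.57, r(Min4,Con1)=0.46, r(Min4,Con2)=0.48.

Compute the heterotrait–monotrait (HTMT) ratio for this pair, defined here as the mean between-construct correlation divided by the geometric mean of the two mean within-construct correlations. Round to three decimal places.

0.708

Between-construct mean = 3.97/8 = 0.4963.
Mean within-Min = 3.93/6 = 0.6550; mean within-Con = 0.75/1 = 0.7500.
Geometric mean = √(0.6550 × 0.7500) = 0.7009.
HTMT = 0.4963 / 0.7009 = 0.708.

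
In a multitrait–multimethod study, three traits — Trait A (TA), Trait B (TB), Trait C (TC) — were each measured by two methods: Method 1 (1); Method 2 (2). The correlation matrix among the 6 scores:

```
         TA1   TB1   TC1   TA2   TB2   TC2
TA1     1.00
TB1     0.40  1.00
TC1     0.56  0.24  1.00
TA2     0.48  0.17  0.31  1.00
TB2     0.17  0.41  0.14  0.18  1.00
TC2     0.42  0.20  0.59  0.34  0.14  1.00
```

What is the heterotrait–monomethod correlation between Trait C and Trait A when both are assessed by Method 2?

Different traits, same method: r(TC2, TA2) = 0.34.

0.34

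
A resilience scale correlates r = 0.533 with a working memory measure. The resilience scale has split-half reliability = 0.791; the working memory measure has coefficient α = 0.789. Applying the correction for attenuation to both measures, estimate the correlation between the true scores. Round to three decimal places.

r_true = r_obs / √(r_xx · r_yy) = 0.533 / √(0.791 × 0.789) = 0.533 / √0.624099 = 0.533 / 0.7900 ≈ 0.675.

0.675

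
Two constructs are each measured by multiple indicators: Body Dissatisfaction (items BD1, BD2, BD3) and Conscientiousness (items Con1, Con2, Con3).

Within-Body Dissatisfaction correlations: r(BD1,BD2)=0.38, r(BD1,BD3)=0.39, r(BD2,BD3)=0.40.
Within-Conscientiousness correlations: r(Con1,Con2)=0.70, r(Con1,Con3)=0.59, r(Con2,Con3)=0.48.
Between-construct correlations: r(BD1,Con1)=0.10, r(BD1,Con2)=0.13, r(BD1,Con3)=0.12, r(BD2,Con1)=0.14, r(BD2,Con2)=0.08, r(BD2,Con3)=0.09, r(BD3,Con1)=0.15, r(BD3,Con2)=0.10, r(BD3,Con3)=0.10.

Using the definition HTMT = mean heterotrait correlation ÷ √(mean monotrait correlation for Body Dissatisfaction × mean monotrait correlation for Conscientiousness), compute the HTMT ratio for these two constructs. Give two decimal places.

0.23

Between-construct mean = 1.01/9 = 0.1122.
Mean within-BD = 1.17/3 = 0.3900; mean within-Con = 1.77/3 = 0.5900.
Geometric mean = √(0.3900 × 0.5900) = 0.4797.
HTMT = 0.1122 / 0.4797 = 0.23.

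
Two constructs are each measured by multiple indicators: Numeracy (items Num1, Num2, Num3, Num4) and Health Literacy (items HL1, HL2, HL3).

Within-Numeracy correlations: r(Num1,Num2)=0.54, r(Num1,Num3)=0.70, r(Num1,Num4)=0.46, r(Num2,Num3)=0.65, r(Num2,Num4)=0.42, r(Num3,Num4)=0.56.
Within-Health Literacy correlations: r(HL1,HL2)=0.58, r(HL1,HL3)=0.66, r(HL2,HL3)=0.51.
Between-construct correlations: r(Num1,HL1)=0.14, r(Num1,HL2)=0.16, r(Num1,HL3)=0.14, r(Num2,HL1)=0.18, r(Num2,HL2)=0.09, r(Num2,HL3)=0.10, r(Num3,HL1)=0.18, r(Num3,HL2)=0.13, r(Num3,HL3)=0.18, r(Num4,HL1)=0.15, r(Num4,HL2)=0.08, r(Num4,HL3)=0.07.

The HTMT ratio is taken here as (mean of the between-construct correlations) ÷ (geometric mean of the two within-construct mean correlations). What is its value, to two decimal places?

Between-construct mean = 1.60/12 = 0.1333.
Mean within-Num = 3.33/6 = 0.5550; mean within-HL = 1.75/3 = 0.5833.
Geometric mean = √(0.5550 × 0.5833) = 0.5690.
HTMT = 0.1333 / 0.5690 = 0.23.

0.23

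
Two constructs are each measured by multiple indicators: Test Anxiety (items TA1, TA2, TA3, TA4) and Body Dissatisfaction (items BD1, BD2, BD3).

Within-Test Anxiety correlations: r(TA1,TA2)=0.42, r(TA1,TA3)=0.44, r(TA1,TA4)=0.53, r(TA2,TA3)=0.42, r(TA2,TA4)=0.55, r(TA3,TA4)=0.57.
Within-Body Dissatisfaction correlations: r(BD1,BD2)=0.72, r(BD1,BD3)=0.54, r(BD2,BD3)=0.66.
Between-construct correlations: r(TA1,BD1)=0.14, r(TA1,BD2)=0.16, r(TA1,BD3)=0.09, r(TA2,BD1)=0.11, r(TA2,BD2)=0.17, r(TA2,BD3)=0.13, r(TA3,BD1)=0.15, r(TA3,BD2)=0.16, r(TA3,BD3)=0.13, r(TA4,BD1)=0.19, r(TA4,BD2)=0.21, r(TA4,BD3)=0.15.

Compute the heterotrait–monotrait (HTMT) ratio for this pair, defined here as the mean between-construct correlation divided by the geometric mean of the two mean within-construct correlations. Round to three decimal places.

0.267

Mean between = 1.79/12 = 0.1492.
Mean within-TA = 2.93/6 = 0.4883; mean within-BD = 1.92/3 = 0.6400.
Geometric mean = √(0.4883 × 0.6400) = 0.5590.
HTMT = 0.1492 / 0.5590 = 0.267.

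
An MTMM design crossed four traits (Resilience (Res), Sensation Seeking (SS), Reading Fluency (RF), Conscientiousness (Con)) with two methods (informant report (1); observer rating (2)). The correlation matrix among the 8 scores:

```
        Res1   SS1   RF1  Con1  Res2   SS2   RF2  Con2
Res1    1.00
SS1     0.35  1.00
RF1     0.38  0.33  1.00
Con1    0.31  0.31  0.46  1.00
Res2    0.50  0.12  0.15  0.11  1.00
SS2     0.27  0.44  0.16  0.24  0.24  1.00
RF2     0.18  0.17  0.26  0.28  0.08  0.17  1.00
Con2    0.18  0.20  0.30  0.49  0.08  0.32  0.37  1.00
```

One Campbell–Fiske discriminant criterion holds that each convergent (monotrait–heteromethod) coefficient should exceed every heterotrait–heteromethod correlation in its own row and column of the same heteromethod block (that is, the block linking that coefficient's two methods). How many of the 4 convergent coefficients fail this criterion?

1

Checking each validity diagonal entry against its comparison values:
Res (methods 1·2): 0.50 vs {0.27, 0.12, 0.18, 0.15, 0.18, 0.11} → pass.
SS (methods 1·2): 0.44 vs {0.12, 0.27, 0.17, 0.16, 0.20, 0.24} → pass.
RF (methods 1·2): 0.26 vs {0.15, 0.18, 0.16, 0.17, 0.30, 0.28} → fail.
Con (methods 1·2): 0.49 vs {0.11, 0.18, 0.24, 0.20, 0.28, 0.30} → pass.
1 of 4 fail.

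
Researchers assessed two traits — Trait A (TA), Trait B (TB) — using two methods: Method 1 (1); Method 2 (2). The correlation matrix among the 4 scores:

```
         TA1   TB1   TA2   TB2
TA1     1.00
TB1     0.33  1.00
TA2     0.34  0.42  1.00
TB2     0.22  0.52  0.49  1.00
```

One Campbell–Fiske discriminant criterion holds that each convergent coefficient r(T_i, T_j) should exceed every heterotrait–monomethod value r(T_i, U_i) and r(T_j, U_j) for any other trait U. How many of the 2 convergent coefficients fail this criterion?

Convergent coefficients and their comparison sets:
TA (methods 1·2): 0.34 vs {0.33, 0.49} → fail.
TB (methods 1·2): 0.52 vs {0.33, 0.49} → pass.
1 of 2 fail.

1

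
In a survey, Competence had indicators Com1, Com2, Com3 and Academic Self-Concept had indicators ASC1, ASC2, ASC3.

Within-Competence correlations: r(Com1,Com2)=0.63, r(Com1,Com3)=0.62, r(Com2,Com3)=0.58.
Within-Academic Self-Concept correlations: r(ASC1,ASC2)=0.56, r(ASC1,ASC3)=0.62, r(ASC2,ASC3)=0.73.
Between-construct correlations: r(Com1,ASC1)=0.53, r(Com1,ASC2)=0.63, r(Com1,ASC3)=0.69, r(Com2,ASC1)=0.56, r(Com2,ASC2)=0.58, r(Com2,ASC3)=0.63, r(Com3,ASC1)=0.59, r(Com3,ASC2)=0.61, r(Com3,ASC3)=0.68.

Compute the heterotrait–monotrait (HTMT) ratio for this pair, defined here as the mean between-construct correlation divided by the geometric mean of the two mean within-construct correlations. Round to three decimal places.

0.981

Mean heterotrait r = 5.50/9 = 0.6111.
Mean within-Com = 1.83/3 = 0.6100; mean within-ASC = 1.91/3 = 0.6367.
Geometric mean = √(0.6100 × 0.6367) = 0.6232.
HTMT = 0.6111 / 0.6232 = 0.981.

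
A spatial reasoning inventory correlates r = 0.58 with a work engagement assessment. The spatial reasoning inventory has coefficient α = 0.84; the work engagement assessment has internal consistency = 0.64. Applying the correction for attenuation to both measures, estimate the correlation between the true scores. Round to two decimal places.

0.79

r_true = r_obs / √(r_xx · r_yy) = 0.58 / √(0.84 × 0.64) = 0.58 / √0.5376 = 0.58 / 0.7332 ≈ 0.79.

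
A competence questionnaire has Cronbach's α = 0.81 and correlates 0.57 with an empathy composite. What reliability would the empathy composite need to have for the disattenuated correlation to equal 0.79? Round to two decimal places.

r_true = r_obs / √(r_xx · r_yy) ⇒ 0.79 = 0.57 / √(0.81 · r_yy).
√(0.81 · r_yy) = 0.57 / 0.79 = 0.7215; 0.81 · r_yy = 0.5206; r_yy = 0.5206 / 0.81 ≈ 0.64.

0.64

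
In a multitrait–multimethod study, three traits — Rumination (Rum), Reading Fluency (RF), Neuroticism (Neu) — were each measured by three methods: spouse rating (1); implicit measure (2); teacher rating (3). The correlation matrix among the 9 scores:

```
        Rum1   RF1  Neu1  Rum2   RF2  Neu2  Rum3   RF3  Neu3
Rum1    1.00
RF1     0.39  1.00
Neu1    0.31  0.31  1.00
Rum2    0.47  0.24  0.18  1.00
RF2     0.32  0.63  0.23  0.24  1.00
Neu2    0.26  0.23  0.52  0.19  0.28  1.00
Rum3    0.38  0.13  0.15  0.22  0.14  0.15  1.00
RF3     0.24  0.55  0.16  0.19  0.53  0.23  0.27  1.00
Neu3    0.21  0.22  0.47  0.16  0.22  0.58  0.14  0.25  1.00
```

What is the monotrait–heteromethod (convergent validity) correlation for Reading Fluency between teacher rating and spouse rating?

Same trait (RF), different methods: r(RF3, RF1) = 0.55.

0.55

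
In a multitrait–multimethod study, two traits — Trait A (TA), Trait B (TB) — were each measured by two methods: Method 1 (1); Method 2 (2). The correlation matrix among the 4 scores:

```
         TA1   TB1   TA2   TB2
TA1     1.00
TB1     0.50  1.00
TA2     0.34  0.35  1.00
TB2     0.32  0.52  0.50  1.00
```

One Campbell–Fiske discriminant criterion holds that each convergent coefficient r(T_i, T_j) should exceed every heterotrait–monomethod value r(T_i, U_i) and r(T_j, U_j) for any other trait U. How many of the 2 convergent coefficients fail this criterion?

1

Convergent coefficients and their comparison sets:
TA (methods 1·2): 0.34 vs {0.50, 0.50} → fail.
TB (methods 1·2): 0.52 vs {0.50, 0.50} → pass.
1 of 2 fail.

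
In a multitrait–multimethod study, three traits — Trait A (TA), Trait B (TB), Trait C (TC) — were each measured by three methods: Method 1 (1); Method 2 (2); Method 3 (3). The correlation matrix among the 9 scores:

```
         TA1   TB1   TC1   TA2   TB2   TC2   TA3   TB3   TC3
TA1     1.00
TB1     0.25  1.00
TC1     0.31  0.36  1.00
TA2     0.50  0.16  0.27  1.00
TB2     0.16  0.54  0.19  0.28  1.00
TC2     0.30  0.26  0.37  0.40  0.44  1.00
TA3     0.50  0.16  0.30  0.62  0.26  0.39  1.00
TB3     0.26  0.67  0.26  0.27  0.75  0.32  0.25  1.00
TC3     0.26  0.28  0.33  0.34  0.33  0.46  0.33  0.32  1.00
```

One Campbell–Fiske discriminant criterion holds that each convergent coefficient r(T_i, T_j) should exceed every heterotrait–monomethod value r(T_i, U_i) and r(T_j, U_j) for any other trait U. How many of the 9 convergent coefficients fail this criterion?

2

Checking each validity diagonal entry against its comparison values:
TA (methods 1·2): 0.50 vs {0.25, 0.28, 0.31, 0.40} → pass.
TA (methods 1·3): 0.50 vs {0.25, 0.25, 0.31, 0.33} → pass.
TA (methods 2·3): 0.62 vs {0.28, 0.25, 0.40, 0.33} → pass.
TB (methods 1·2): 0.54 vs {0.25, 0.28, 0.36, 0.44} → pass.
TB (methods 1·3): 0.67 vs {0.25, 0.25, 0.36, 0.32} → pass.
TB (methods 2·3): 0.75 vs {0.28, 0.25, 0.44, 0.32} → pass.
TC (methods 1·2): 0.37 vs {0.31, 0.40, 0.36, 0.44} → fail.
TC (methods 1·3): 0.33 vs {0.31, 0.33, 0.36, 0.32} → fail.
TC (methods 2·3): 0.46 vs {0.40, 0.33, 0.44, 0.32} → pass.
2 of 9 fail.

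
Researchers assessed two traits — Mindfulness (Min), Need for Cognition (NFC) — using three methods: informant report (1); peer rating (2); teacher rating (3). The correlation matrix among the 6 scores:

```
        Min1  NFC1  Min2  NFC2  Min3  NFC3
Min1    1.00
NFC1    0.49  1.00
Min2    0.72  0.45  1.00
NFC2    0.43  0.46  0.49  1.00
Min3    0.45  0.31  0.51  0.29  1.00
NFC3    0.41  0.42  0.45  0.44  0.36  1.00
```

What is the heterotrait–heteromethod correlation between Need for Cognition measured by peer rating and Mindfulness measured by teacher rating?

0.29

Different traits and methods: r(NFC2, Min3) = 0.29.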